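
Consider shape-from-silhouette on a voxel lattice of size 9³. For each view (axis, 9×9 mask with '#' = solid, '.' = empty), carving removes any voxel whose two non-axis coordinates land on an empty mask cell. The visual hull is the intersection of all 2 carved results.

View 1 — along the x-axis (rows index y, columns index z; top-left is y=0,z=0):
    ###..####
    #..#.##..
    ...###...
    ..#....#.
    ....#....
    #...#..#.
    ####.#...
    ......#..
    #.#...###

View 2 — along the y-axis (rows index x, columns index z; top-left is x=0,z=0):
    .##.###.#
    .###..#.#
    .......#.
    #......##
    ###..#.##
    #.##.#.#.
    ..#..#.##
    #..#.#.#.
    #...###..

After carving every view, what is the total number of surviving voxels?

initial block: 9^3 = 729
after view 1 [x-axis, 31 of 81 cells solid] → remaining = 279
after view 2 [y-axis, 38 of 81 cells solid] → remaining = 136

voxel count = 136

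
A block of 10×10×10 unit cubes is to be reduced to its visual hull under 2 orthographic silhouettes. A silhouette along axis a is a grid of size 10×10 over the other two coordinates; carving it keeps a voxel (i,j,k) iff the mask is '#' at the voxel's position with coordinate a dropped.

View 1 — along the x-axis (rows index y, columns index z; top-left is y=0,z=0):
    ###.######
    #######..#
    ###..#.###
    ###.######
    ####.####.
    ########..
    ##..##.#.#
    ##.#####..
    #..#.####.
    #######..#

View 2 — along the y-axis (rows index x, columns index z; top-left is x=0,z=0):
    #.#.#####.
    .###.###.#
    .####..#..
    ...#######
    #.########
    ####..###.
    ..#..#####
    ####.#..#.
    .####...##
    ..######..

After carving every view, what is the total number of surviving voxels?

full grid |V| = 1000
  1. axis=0 (YZ plane), |mask|=76  ⇒  voxels=760
  2. axis=1 (XZ plane), |mask|=66  ⇒  voxels=493

remaining voxels: 493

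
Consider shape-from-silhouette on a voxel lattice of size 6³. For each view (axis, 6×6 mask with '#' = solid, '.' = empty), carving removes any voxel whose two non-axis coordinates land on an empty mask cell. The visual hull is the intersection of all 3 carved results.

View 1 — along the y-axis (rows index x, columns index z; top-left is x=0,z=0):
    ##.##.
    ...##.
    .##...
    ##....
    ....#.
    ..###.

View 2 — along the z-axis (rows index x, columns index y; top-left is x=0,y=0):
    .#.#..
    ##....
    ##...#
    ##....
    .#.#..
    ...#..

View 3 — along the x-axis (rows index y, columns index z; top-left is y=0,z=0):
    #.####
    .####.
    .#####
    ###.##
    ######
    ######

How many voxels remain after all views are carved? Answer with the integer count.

21 voxels

initial block: 6^3 = 216
step 1: project along y, AND mask (14/36) → |grid| = 84
step 2: project along z, AND mask (12/36) → |grid| = 27
step 3: project along x, AND mask (31/36) → |grid| = 21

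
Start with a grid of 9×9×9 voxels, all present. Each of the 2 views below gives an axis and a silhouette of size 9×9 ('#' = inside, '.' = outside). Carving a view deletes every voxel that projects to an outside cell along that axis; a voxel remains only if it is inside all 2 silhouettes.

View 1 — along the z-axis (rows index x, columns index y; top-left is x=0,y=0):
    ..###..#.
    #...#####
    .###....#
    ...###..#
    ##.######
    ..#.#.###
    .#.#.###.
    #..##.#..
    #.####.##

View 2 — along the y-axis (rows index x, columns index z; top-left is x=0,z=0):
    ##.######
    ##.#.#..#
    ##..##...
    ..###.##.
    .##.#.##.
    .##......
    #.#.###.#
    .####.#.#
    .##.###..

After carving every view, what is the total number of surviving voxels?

initial block: 9^3 = 729
  1. axis=2 (XY plane), |mask|=47  ⇒  voxels=423
  2. axis=1 (XZ plane), |mask|=46  ⇒  voxels=237

|visual hull| = 237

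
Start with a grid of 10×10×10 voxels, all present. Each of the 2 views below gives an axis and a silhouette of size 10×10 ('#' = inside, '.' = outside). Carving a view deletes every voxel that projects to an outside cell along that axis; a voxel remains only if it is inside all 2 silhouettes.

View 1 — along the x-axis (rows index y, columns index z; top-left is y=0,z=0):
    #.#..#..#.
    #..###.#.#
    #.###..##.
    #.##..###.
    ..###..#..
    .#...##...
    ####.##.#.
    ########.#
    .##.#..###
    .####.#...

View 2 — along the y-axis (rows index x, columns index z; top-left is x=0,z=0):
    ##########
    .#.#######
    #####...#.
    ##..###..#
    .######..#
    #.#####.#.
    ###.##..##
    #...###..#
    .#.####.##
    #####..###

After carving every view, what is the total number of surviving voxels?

initial block: 10^3 = 1000
  1. axis=0 (YZ plane), |mask|=56  ⇒  voxels=560
  2. axis=1 (XZ plane), |mask|=71  ⇒  voxels=391

391 voxels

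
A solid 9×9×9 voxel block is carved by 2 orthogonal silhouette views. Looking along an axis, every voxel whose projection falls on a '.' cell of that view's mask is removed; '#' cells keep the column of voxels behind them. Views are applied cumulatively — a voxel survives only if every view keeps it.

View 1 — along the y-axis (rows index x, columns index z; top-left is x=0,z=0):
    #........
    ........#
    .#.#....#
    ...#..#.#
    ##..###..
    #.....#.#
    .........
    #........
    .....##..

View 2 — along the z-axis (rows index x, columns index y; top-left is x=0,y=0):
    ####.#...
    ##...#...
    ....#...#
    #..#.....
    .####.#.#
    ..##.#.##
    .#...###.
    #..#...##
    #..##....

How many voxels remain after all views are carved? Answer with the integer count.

full grid |V| = 729
after view 1 [y-axis, 19 of 81 cells solid] → remaining = 171
after view 2 [z-axis, 34 of 81 cells solid] → remaining = 75

voxel count = 75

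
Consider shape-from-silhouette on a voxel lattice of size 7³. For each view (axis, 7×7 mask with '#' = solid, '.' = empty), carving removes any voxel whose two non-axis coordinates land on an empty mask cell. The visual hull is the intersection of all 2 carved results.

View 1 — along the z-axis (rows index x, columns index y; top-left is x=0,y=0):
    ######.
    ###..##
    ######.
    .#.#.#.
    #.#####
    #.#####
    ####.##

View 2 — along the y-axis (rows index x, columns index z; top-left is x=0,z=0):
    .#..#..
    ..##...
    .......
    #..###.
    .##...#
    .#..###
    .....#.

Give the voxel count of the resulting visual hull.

voxel count = 82

start: 7×7×7 = 343 voxels
[1] z-view keeps 38 columns → grid now 266
[2] y-view keeps 16 columns → grid now 82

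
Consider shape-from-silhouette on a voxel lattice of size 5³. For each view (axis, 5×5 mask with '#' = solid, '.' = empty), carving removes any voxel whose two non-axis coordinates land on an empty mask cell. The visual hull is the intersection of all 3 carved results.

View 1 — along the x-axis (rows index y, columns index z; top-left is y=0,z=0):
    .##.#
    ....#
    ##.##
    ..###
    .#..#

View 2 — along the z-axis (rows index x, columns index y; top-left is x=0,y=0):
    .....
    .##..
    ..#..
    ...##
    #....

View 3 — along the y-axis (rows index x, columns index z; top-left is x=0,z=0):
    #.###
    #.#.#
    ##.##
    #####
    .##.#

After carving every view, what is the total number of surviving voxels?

initial block: 5^3 = 125
[1] x-view keeps 13 columns → grid now 65
[2] z-view keeps 6 columns → grid now 17
[3] y-view keeps 19 columns → grid now 15

|visual hull| = 15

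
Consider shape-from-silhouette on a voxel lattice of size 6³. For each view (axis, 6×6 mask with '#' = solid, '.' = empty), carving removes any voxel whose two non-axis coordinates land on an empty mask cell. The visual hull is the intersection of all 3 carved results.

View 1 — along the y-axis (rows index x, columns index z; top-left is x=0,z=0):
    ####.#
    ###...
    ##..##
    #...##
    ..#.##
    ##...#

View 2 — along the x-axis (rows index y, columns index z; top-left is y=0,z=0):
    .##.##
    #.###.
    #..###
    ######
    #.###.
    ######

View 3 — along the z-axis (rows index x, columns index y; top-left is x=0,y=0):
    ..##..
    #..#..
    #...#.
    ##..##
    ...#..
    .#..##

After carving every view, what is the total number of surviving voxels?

before carving: 216 voxels (6×6×6)
[1] y-view keeps 21 columns → grid now 126
[2] x-view keeps 28 columns → grid now 95
[3] z-view keeps 14 columns → grid now 35

|visual hull| = 35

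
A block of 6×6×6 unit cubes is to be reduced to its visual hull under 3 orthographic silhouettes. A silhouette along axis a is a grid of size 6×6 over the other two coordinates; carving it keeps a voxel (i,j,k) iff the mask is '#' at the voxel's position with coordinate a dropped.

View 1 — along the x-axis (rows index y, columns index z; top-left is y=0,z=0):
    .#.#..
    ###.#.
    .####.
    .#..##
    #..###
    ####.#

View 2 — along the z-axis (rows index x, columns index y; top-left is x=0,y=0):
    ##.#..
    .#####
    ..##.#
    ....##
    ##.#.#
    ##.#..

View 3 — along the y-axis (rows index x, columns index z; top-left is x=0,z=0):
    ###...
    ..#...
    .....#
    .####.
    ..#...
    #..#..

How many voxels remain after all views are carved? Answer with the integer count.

initial block: 6^3 = 216
[1] x-view keeps 22 columns → grid now 132
[2] z-view keeps 20 columns → grid now 73
[3] y-view keeps 12 columns → grid now 19

|visual hull| = 19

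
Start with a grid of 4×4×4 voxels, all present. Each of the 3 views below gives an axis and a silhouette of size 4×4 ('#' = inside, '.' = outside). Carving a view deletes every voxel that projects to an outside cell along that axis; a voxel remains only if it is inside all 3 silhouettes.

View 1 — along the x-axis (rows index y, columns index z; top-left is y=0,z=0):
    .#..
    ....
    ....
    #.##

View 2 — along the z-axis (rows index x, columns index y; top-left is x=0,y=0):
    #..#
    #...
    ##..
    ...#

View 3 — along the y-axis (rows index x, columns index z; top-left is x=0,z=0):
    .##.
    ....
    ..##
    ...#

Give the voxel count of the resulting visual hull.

initial block: 4^3 = 64
V1 x: intersect with YZ mask (4 set) -- 16 left
V2 z: intersect with XY mask (6 set) -- 9 left
V3 y: intersect with XZ mask (5 set) -- 3 left

3 voxels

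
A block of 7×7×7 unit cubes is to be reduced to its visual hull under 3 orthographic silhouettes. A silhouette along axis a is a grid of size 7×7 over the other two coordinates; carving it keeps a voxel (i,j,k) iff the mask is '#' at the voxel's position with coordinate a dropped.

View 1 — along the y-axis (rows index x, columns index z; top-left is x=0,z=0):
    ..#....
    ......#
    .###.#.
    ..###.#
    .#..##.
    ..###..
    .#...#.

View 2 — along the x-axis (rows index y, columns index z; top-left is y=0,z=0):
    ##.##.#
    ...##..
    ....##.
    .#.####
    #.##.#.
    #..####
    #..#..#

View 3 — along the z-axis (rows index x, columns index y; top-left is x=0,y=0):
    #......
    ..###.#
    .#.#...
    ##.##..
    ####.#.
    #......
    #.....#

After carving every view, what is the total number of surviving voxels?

start: 7×7×7 = 343 voxels
  1. axis=1 (XZ plane), |mask|=18  ⇒  voxels=126
  2. axis=0 (YZ plane), |mask|=26  ⇒  voxels=63
  3. axis=2 (XY plane), |mask|=19  ⇒  voxels=29

|visual hull| = 29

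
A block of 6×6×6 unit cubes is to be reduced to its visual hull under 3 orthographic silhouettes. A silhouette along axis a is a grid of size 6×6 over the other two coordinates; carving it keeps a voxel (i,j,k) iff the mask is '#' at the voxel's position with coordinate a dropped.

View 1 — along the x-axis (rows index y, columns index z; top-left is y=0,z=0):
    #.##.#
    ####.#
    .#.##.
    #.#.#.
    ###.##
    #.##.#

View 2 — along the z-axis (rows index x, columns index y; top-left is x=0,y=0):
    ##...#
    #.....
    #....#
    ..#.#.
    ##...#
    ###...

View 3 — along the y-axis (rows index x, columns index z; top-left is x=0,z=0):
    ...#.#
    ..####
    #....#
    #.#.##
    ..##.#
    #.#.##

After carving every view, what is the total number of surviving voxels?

start: 6×6×6 = 216 voxels
[1] x-view keeps 24 columns → grid now 144
[2] z-view keeps 14 columns → grid now 58
[3] y-view keeps 19 columns → grid now 34

remaining voxels: 34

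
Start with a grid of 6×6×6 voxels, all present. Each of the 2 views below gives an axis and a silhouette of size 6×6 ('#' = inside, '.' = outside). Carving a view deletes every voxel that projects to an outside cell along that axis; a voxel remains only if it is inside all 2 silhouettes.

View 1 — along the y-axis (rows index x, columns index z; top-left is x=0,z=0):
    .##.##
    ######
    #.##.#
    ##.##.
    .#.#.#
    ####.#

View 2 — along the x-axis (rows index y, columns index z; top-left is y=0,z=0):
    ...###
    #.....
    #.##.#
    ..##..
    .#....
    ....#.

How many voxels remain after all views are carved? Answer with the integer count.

full grid |V| = 216
carve view 1 (along y, XZ-mask fill 26/36): 156 voxels remain
carve view 2 (along x, YZ-mask fill 12/36): 52 voxels remain

|visual hull| = 52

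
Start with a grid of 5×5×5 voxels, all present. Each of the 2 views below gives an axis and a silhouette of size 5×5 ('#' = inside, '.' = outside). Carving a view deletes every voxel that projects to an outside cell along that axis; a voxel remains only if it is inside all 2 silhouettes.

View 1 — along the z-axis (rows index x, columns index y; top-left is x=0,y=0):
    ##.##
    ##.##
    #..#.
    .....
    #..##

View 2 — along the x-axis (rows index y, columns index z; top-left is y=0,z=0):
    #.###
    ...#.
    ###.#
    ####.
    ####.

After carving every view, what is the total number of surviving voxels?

full grid |V| = 125
step 1: project along z, AND mask (13/25) → |grid| = 65
step 2: project along x, AND mask (17/25) → |grid| = 46

|visual hull| = 46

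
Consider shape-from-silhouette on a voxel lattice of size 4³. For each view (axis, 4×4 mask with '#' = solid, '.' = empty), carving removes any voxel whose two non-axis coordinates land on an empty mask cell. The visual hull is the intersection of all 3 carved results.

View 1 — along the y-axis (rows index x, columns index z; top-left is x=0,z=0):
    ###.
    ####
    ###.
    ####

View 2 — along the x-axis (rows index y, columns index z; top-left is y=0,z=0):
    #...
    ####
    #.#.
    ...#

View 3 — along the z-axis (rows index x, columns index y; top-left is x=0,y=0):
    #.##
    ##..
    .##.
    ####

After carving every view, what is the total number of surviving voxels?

full grid |V| = 64
  1. axis=1 (XZ plane), |mask|=14  ⇒  voxels=56
  2. axis=0 (YZ plane), |mask|=8  ⇒  voxels=28
  3. axis=2 (XY plane), |mask|=11  ⇒  voxels=21

remaining voxels: 21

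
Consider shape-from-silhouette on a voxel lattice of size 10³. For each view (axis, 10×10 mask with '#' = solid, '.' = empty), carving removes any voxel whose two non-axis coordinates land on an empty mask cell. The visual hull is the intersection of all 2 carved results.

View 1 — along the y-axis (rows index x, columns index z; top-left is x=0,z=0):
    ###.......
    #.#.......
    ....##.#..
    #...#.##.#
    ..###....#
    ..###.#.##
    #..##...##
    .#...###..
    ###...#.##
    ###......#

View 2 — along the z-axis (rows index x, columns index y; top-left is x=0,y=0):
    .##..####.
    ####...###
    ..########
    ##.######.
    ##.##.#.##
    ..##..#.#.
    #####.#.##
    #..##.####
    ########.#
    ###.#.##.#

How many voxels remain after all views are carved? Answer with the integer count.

initial block: 10^3 = 1000
V1 y: intersect with XZ mask (42 set) -- 420 left
V2 z: intersect with XY mask (71 set) -- 298 left

|visual hull| = 298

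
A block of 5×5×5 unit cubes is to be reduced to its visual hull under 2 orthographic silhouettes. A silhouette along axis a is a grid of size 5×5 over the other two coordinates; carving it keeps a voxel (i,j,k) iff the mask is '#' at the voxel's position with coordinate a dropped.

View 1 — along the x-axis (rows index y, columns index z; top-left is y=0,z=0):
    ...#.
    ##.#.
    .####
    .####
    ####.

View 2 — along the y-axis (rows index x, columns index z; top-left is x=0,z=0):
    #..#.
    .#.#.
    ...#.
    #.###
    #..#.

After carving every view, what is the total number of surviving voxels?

initial block: 5^3 = 125
carve view 1 (along x, YZ-mask fill 16/25): 80 voxels remain
carve view 2 (along y, XZ-mask fill 11/25): 40 voxels remain

40 voxels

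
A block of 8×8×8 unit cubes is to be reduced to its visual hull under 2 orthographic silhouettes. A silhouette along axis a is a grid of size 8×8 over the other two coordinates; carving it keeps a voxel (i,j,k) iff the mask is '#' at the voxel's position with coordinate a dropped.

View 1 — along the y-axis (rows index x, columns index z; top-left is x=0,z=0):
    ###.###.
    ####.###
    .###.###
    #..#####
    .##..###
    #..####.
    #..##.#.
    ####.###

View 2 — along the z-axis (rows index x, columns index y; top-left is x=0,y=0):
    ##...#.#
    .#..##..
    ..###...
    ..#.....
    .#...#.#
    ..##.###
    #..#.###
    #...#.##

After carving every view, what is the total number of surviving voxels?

157 voxels

start: 8×8×8 = 512 voxels
carve view 1 (along y, XZ-mask fill 46/64): 368 voxels remain
carve view 2 (along z, XY-mask fill 28/64): 157 voxels remain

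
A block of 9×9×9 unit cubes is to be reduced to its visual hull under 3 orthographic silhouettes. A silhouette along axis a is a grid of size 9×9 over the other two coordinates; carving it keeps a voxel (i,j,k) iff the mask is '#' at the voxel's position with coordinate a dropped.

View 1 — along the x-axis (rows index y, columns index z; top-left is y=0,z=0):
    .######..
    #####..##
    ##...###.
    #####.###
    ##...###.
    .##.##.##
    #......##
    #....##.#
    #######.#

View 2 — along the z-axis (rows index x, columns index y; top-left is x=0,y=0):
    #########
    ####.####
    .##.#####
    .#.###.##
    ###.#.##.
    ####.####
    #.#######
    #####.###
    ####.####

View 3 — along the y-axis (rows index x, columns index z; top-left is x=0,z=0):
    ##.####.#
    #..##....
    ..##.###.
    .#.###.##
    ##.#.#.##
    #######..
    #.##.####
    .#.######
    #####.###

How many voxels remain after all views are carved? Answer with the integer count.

270 voxels

start: 9×9×9 = 729 voxels
after view 1 [x-axis, 52 of 81 cells solid] → remaining = 468
after view 2 [z-axis, 68 of 81 cells solid] → remaining = 390
after view 3 [y-axis, 56 of 81 cells solid] → remaining = 270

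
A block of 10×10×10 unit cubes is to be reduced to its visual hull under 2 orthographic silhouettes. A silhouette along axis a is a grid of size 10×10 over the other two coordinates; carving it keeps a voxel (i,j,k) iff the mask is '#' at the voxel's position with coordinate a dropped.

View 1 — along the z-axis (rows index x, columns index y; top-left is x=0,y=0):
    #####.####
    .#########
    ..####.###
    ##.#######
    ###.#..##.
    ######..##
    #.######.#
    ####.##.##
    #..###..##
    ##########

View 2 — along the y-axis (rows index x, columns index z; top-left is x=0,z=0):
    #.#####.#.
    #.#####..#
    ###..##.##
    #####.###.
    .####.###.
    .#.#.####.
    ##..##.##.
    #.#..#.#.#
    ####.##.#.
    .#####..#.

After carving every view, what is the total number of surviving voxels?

voxel count = 527

start: 10×10×10 = 1000 voxels
carve view 1 (along z, XY-mask fill 80/100): 800 voxels remain
carve view 2 (along y, XZ-mask fill 66/100): 527 voxels remain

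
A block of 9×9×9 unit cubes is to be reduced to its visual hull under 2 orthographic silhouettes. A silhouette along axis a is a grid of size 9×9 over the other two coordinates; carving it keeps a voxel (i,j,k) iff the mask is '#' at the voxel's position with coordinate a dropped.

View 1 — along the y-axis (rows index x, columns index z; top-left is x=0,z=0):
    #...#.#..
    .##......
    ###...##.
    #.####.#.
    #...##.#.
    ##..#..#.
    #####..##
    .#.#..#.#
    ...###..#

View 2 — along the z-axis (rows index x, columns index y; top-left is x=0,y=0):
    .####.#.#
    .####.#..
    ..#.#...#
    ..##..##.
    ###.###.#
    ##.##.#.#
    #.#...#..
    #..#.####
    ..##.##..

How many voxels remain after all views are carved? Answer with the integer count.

initial block: 9^3 = 729
carve view 1 (along y, XZ-mask fill 39/81): 351 voxels remain
carve view 2 (along z, XY-mask fill 44/81): 180 voxels remain

180 voxels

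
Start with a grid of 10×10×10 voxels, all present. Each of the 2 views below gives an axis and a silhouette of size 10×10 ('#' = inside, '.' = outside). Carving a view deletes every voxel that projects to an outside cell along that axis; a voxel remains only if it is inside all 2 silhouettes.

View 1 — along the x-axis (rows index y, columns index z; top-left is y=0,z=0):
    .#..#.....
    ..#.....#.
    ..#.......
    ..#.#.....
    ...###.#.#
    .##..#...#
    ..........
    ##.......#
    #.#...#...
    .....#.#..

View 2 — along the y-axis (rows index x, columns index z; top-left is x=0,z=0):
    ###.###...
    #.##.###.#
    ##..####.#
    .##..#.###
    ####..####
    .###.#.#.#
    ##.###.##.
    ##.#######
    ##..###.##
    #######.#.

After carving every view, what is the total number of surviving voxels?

full grid |V| = 1000
carve view 1 (along x, YZ-mask fill 24/100): 240 voxels remain
carve view 2 (along y, XZ-mask fill 71/100): 172 voxels remain

remaining voxels: 172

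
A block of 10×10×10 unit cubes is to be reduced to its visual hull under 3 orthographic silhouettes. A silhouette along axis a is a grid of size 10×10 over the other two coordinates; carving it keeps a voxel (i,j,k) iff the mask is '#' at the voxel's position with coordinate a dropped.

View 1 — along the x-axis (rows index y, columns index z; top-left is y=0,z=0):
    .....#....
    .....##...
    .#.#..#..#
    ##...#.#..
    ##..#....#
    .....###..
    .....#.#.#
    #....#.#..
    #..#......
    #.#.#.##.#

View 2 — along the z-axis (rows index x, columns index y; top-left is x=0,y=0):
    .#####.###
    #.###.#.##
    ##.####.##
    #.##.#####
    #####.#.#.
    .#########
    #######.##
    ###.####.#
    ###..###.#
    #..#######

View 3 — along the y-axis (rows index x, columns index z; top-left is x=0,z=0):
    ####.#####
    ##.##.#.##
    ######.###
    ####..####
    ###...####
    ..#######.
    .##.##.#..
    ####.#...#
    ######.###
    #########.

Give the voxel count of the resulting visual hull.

before carving: 1000 voxels (10×10×10)
[1] x-view keeps 32 columns → grid now 320
[2] z-view keeps 79 columns → grid now 257
[3] y-view keeps 76 columns → grid now 189

189 voxels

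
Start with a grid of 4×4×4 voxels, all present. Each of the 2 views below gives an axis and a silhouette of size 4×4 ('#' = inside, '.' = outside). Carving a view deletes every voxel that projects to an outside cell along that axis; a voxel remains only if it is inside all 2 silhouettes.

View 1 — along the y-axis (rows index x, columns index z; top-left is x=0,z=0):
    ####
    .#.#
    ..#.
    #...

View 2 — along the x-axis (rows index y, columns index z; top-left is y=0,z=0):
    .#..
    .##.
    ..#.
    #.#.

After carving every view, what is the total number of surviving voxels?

12 voxels

before carving: 64 voxels (4×4×4)
V1 y: intersect with XZ mask (8 set) -- 32 left
V2 x: intersect with YZ mask (6 set) -- 12 left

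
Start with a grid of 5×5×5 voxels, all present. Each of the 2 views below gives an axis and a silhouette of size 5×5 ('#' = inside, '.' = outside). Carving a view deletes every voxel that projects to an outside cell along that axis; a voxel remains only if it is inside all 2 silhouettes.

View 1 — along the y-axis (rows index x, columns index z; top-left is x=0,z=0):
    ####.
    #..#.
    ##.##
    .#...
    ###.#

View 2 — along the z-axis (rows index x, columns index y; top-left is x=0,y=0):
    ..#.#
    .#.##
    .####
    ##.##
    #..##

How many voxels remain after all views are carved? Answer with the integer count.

before carving: 125 voxels (5×5×5)
after view 1 [y-axis, 15 of 25 cells solid] → remaining = 75
after view 2 [z-axis, 16 of 25 cells solid] → remaining = 46

|visual hull| = 46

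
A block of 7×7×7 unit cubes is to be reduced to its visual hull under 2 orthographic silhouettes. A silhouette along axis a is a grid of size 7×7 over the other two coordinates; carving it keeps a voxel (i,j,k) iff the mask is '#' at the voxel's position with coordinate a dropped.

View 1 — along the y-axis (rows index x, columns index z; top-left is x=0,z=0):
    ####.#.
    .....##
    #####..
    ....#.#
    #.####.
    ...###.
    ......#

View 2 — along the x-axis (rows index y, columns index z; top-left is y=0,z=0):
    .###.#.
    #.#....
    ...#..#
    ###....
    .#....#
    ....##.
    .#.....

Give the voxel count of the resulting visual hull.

before carving: 343 voxels (7×7×7)
after view 1 [y-axis, 23 of 49 cells solid] → remaining = 161
after view 2 [x-axis, 16 of 49 cells solid] → remaining = 49

voxel count = 49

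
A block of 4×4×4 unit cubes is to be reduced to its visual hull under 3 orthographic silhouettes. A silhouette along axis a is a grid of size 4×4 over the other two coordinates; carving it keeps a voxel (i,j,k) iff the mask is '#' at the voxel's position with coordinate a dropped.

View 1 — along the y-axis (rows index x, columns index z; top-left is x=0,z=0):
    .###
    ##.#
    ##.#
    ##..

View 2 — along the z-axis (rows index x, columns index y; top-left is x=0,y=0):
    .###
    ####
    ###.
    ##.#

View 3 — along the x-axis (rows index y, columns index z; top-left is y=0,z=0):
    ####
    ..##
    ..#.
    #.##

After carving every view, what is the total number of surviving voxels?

18 voxels

start: 4×4×4 = 64 voxels
[1] y-view keeps 11 columns → grid now 44
[2] z-view keeps 13 columns → grid now 36
[3] x-view keeps 10 columns → grid now 18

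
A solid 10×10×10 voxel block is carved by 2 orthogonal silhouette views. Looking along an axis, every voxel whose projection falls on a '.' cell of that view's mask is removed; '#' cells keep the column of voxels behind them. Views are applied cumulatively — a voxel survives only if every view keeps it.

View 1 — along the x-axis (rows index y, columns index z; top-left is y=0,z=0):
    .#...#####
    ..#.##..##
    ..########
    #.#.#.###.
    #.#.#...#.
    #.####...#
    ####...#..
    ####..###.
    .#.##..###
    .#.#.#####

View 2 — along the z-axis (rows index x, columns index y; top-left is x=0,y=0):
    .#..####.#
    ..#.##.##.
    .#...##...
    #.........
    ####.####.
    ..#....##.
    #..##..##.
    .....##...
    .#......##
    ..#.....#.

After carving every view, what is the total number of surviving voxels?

before carving: 1000 voxels (10×10×10)
V1 x: intersect with YZ mask (60 set) -- 600 left
V2 z: intersect with XY mask (38 set) -- 229 left

remaining voxels: 229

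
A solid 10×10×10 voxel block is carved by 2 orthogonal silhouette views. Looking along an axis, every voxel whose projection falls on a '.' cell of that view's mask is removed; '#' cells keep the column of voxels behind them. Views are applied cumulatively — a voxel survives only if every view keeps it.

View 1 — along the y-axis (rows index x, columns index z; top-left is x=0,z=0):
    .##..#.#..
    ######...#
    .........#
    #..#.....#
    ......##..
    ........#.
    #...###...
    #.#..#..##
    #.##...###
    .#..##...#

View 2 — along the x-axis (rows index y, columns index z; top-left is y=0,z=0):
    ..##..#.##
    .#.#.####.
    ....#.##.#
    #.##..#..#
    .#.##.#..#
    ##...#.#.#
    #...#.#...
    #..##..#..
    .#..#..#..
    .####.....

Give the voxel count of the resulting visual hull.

156 voxels

full grid |V| = 1000
V1 y: intersect with XZ mask (37 set) -- 370 left
V2 x: intersect with YZ mask (44 set) -- 156 left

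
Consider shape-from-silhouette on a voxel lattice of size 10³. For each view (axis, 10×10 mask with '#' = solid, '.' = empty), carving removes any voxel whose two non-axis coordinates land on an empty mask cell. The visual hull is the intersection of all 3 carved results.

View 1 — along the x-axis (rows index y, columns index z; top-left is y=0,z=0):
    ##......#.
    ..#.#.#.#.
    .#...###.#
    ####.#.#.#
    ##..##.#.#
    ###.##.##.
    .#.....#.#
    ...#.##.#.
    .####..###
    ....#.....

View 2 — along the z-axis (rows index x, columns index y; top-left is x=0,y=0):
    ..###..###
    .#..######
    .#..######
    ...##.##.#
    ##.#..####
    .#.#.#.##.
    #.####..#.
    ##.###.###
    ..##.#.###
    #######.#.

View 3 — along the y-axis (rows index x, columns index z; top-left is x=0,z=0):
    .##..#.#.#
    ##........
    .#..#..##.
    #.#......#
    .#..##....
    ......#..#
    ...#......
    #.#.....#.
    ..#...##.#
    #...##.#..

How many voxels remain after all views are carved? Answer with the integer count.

initial block: 10^3 = 1000
after view 1 [x-axis, 47 of 100 cells solid] → remaining = 470
after view 2 [z-axis, 65 of 100 cells solid] → remaining = 320
after view 3 [y-axis, 31 of 100 cells solid] → remaining = 105

105 voxels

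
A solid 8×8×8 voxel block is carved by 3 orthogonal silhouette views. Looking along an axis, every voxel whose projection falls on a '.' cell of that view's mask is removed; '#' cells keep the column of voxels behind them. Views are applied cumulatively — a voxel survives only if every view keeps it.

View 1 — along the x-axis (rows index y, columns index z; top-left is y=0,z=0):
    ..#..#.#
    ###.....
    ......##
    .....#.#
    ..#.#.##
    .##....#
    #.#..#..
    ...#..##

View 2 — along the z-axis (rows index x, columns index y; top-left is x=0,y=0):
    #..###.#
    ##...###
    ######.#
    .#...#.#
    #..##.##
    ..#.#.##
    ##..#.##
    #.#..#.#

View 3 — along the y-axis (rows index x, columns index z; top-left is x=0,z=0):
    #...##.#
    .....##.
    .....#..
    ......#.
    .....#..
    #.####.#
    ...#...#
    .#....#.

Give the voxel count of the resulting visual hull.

before carving: 512 voxels (8×8×8)
[1] x-view keeps 23 columns → grid now 184
[2] z-view keeps 38 columns → grid now 113
[3] y-view keeps 19 columns → grid now 33

33 voxels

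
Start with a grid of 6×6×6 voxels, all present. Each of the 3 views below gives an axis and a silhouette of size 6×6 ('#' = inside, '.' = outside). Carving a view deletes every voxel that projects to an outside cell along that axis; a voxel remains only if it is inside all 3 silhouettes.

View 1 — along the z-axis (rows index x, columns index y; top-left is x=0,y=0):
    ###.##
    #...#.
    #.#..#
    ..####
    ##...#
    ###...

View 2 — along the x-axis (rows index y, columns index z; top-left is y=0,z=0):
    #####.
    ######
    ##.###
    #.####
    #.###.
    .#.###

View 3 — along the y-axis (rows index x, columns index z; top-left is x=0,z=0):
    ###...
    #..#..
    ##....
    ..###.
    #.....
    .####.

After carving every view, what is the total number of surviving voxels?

43 voxels

full grid |V| = 216
[1] z-view keeps 20 columns → grid now 120
[2] x-view keeps 29 columns → grid now 96
[3] y-view keeps 15 columns → grid now 43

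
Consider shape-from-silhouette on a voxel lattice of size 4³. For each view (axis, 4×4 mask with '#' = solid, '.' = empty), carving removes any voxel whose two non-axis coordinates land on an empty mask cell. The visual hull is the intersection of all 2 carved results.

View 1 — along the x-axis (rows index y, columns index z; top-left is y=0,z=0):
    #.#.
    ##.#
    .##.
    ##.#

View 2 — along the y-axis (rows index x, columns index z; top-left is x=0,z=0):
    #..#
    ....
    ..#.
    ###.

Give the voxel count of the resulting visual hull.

start: 4×4×4 = 64 voxels
  1. axis=0 (YZ plane), |mask|=10  ⇒  voxels=40
  2. axis=1 (XZ plane), |mask|=6  ⇒  voxels=15

voxel count = 15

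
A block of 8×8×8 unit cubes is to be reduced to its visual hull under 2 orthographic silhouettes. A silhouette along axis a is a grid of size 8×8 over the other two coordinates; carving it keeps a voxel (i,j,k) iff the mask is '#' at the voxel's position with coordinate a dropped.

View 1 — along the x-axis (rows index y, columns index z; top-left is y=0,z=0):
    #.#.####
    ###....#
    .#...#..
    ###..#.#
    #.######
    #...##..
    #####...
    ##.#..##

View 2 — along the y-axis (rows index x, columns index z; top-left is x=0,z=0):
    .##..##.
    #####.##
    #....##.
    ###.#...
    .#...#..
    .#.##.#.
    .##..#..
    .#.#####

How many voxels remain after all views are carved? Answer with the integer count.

remaining voxels: 151

full grid |V| = 512
step 1: project along x, AND mask (37/64) → |grid| = 296
step 2: project along y, AND mask (33/64) → |grid| = 151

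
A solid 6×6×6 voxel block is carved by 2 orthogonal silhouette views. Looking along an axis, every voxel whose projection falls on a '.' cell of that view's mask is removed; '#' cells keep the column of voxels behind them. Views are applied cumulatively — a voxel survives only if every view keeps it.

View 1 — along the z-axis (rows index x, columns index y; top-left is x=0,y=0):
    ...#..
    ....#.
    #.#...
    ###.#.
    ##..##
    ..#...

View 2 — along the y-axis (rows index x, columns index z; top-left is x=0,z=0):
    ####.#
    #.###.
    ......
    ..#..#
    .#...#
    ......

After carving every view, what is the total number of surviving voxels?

before carving: 216 voxels (6×6×6)
after view 1 [z-axis, 13 of 36 cells solid] → remaining = 78
after view 2 [y-axis, 13 of 36 cells solid] → remaining = 25

voxel count = 25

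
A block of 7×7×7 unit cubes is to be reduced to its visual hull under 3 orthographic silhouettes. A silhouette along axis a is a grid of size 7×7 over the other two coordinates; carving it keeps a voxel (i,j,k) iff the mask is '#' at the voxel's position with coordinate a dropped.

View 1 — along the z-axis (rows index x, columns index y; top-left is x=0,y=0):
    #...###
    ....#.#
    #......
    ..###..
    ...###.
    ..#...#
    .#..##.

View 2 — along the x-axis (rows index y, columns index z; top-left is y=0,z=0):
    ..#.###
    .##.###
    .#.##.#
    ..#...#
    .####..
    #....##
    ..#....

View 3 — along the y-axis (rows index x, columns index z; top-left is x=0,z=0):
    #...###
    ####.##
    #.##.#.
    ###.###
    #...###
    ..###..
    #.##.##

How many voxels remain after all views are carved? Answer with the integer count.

before carving: 343 voxels (7×7×7)
carve view 1 (along z, XY-mask fill 18/49): 126 voxels remain
carve view 2 (along x, YZ-mask fill 23/49): 57 voxels remain
carve view 3 (along y, XZ-mask fill 32/49): 37 voxels remain

37 voxels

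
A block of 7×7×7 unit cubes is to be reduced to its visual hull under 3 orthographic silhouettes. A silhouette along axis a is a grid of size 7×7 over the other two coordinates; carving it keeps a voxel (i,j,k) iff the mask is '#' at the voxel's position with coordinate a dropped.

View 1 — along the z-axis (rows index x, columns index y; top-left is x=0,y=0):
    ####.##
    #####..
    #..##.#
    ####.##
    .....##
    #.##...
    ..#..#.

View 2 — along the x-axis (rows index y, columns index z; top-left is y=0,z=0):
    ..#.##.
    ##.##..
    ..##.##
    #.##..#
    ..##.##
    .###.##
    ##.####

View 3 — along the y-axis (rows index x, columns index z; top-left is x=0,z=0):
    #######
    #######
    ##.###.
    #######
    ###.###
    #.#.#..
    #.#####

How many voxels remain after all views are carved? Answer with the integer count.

before carving: 343 voxels (7×7×7)
carve view 1 (along z, XY-mask fill 28/49): 196 voxels remain
carve view 2 (along x, YZ-mask fill 30/49): 119 voxels remain
carve view 3 (along y, XZ-mask fill 41/49): 104 voxels remain

voxel count = 104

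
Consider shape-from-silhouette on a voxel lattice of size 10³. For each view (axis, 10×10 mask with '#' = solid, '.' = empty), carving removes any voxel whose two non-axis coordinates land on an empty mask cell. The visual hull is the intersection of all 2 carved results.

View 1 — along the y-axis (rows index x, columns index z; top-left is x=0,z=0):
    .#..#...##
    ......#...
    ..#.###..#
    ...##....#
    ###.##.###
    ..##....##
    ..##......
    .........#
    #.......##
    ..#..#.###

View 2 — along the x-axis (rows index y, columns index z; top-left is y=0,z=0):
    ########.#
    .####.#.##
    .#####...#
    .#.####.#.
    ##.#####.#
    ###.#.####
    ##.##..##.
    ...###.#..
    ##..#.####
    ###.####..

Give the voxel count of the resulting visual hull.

voxel count = 235

before carving: 1000 voxels (10×10×10)
  1. axis=1 (XZ plane), |mask|=36  ⇒  voxels=360
  2. axis=0 (YZ plane), |mask|=68  ⇒  voxels=235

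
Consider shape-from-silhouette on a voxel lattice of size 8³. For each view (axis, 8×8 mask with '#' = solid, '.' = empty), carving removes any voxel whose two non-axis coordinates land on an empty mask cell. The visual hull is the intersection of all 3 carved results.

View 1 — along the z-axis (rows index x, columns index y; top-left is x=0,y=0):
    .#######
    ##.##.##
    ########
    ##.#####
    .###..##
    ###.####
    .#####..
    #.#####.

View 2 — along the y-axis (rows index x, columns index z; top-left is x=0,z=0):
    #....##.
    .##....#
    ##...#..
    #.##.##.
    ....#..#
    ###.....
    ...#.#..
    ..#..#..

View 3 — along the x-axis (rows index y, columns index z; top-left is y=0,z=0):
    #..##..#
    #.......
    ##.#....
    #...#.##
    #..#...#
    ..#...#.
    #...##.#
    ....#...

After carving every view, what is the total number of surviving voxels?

before carving: 512 voxels (8×8×8)
carve view 1 (along z, XY-mask fill 51/64): 408 voxels remain
carve view 2 (along y, XZ-mask fill 23/64): 151 voxels remain
carve view 3 (along x, YZ-mask fill 22/64): 47 voxels remain

47 voxels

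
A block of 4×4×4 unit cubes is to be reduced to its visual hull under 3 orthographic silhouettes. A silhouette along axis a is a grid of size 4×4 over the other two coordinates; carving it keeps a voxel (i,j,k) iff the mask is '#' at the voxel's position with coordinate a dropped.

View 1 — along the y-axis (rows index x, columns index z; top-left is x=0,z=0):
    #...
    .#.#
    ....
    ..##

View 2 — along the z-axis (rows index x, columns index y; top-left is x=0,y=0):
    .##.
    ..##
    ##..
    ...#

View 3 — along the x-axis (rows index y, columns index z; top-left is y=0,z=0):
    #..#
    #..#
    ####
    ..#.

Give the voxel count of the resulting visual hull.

5 voxels

before carving: 64 voxels (4×4×4)
step 1: project along y, AND mask (5/16) → |grid| = 20
step 2: project along z, AND mask (7/16) → |grid| = 8
step 3: project along x, AND mask (9/16) → |grid| = 5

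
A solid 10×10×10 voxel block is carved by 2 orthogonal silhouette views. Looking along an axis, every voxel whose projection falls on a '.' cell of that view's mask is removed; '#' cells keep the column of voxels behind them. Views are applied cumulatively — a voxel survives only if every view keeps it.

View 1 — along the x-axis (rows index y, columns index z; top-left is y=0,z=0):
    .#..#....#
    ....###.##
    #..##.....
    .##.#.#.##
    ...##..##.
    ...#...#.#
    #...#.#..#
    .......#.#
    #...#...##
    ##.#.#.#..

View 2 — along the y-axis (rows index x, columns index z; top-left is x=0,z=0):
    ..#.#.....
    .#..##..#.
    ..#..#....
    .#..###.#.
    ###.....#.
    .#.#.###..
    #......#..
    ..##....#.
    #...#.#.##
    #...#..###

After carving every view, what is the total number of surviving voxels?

full grid |V| = 1000
V1 x: intersect with YZ mask (39 set) -- 390 left
V2 y: intersect with XZ mask (37 set) -- 142 left

remaining voxels: 142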